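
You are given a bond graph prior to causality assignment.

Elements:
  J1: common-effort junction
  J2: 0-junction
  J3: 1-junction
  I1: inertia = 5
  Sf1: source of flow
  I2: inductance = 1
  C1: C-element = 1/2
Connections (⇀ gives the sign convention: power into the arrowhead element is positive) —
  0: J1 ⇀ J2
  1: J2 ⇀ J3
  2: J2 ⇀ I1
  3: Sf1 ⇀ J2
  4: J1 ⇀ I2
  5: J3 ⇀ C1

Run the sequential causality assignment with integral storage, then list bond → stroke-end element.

bond 3 stroke→Sf1  (Sf1 fixes flow; stroke at Sf1)
bond 2 stroke→I1  (I1 outputs flow p/I1)
bond 4 stroke→I2  (I2 outputs flow p/I2)
bond 0 stroke→J1  (J1: last free bond brings effort in)
bond 1 stroke→J2  (J2 needs exactly one e-in)
bond 5 stroke→J3  (J3: bond 1 brought flow, rest push out)

#0 stroke at J1
#1 stroke at J2
#2 stroke at I1
#3 stroke at Sf1
#4 stroke at I2
#5 stroke at J3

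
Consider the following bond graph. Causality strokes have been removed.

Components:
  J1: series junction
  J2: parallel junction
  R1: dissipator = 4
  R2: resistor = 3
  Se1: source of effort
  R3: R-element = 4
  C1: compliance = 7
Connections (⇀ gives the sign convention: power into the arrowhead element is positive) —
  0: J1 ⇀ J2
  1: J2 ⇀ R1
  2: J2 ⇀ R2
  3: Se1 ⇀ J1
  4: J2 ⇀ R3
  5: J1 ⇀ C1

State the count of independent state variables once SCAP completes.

1  (C1 all integral)

#3 stroke→J1  (source Se1 imposes e)
#5 stroke→J1  (C1: C, integral causality)
#0 stroke→J2  (J1 needs exactly one f-in)
#1 stroke→R1  (J2 effort already set via bond 0)
#2 stroke→R2  (0-jn J2 has e-setter on 0)
#4 stroke→R3  (common-e at J2 fixed by 0)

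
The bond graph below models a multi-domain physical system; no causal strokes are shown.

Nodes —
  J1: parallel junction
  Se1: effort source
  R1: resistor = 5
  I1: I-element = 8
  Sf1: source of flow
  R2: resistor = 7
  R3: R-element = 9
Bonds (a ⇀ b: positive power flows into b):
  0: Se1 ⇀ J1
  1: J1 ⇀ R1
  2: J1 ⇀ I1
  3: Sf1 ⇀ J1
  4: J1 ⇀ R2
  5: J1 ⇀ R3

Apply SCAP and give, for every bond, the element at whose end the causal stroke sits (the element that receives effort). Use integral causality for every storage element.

#0 →J1  (Se1 fixes effort; stroke away)
#3 →Sf1  (Sf1 fixes flow; stroke at Sf1)
#1 →R1  (J1: bond 0 brought effort, rest push out)
#2 →I1  (J1 effort already set via bond 0)
#4 →R2  (0-jn J1 has e-setter on 0)
#5 →R3  (J1 effort already set via bond 0)

bond 0 →J1
bond 1 →R1
bond 2 →I1
bond 3 →Sf1
bond 4 →R2
bond 5 →R3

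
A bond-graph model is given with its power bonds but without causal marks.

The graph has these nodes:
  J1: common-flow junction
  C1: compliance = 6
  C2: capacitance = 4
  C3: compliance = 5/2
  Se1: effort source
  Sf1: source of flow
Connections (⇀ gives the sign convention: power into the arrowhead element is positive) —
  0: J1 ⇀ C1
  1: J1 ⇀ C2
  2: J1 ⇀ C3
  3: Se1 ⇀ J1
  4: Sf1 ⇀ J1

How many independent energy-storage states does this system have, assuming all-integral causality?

#3 →J1  (Se1 fixes effort; stroke away)
#4 →Sf1  (source Sf1 imposes f)
#0 →J1  (1-jn J1 has f-setter on 4)
#1 →J1  (J1 flow already set via bond 4)
#2 →J1  (J1: bond 4 brought flow, rest push out)

3  (C1, C2, C3 all integral)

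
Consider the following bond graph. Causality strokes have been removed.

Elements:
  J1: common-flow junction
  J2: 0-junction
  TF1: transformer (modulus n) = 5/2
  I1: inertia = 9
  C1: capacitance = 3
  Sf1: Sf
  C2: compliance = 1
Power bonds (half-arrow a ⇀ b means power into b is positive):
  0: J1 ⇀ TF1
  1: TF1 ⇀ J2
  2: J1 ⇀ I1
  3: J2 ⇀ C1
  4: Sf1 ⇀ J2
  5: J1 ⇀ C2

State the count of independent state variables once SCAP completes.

#4 stroke→Sf1  (Sf1 (Sf) sets flow on bond)
#2 stroke→I1  (I1 outputs flow p/I1)
#0 stroke→J1  (1-jn J1 has f-setter on 2)
#5 stroke→J1  (J1: bond 2 brought flow, rest push out)
#1 stroke→TF1  (TF1 one-in-one-out from 0)
#3 stroke→J2  (J2: last free bond brings effort in)

3  (C1, C2, I1 all integral)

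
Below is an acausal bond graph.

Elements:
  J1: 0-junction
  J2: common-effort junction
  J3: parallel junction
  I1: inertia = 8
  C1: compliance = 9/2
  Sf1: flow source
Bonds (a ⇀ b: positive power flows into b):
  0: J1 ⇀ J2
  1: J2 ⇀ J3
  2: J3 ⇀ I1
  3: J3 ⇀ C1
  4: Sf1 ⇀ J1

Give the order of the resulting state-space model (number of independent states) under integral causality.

2  (C1, I1 all integral)

#4 stroke→Sf1  (Sf1 fixes flow; stroke at Sf1)
#0 stroke→J1  (J1: last free bond brings effort in)
#1 stroke→J2  (J2 needs exactly one e-in)
#2 stroke→I1  (I1 integral (f out))
#3 stroke→J3  (J3: last free bond brings effort in)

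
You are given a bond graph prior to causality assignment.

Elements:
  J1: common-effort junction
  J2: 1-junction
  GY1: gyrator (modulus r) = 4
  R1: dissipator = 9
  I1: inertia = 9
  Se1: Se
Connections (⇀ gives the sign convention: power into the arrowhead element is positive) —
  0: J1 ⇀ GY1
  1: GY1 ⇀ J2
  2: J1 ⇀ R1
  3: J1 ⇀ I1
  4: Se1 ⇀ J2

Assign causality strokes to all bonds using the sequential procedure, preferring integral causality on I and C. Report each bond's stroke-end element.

bond 4 stroke→J2  (source Se1 imposes e)
bond 1 stroke→GY1  (J2: last free bond brings flow in)
bond 0 stroke→GY1  (GY1 both-in/both-out from 1)
bond 3 stroke→I1  (I1: I, integral causality)
bond 2 stroke→J1  (only one effort-in slot at J1)

bond 0 stroke at GY1
bond 1 stroke at GY1
bond 2 stroke at J1
bond 3 stroke at I1
bond 4 stroke at J2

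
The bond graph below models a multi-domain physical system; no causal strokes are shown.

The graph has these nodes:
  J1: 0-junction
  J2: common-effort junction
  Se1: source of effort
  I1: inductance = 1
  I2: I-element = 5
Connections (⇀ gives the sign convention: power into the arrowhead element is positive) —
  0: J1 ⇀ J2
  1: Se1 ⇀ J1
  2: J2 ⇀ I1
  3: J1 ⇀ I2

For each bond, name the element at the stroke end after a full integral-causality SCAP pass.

β0 |J2
β1 |J1
β2 |I1
β3 |I2

b1 stroke→J1  (source Se1 imposes e)
b0 stroke→J2  (J1: bond 1 brought effort, rest push out)
b3 stroke→I2  (J1: bond 1 brought effort, rest push out)
b2 stroke→I1  (common-e at J2 fixed by 0)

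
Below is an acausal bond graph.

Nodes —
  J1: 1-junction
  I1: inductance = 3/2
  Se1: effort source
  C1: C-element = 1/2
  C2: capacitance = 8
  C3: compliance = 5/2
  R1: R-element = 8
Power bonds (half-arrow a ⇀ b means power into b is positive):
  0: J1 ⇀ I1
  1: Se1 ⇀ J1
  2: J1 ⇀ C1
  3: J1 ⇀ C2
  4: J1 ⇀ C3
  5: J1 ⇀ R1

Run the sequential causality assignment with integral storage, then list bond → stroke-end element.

#1 stroke at J1  (Se1: effort source, stroke at far end)
#0 stroke at I1  (I1 outputs flow p/I1)
#2 stroke at J1  (J1 flow already set via bond 0)
#3 stroke at J1  (J1 flow already set via bond 0)
#4 stroke at J1  (J1: bond 0 brought flow, rest push out)
#5 stroke at J1  (J1 flow already set via bond 0)

b0 |I1
b1 |J1
b2 |J1
b3 |J1
b4 |J1
b5 |J1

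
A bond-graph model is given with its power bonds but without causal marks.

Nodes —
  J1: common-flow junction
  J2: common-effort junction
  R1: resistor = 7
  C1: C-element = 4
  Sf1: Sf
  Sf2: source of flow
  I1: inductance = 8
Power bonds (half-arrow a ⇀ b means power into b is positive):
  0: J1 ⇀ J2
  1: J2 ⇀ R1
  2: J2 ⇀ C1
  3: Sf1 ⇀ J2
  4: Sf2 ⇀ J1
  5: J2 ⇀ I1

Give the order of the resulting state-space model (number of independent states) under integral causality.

2  (C1, I1 all integral)

β3 |Sf1  (Sf1: flow source, stroke at near end)
β4 |Sf2  (Sf2 fixes flow; stroke at Sf2)
β0 |J1  (1-jn J1 has f-setter on 4)
β2 |J2  (C1 outputs effort q/C1)
β1 |R1  (0-jn J2 has e-setter on 2)
β5 |I1  (common-e at J2 fixed by 2)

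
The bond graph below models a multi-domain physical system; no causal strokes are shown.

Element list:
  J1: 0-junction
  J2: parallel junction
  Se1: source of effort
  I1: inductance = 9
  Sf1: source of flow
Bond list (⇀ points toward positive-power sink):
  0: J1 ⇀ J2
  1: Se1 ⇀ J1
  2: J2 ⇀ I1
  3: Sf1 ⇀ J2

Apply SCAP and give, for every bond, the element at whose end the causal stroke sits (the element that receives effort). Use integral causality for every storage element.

bond 1 |J1  (Se1 fixes effort; stroke away)
bond 3 |Sf1  (Sf1: flow source, stroke at near end)
bond 0 |J2  (0-jn J1 has e-setter on 1)
bond 2 |I1  (common-e at J2 fixed by 0)

b0 |J2
b1 |J1
b2 |I1
b3 |Sf1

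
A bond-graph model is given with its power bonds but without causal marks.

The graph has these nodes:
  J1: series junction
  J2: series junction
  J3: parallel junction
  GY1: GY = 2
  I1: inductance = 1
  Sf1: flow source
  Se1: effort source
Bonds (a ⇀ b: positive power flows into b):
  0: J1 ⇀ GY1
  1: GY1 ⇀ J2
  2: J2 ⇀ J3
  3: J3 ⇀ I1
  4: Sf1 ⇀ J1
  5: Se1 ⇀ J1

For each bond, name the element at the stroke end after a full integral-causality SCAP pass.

β0 stroke→J1
β1 stroke→J2
β2 stroke→J3
β3 stroke→I1
β4 stroke→Sf1
β5 stroke→J1

bond 4 stroke→Sf1  (Sf1 (Sf) sets flow on bond)
bond 5 stroke→J1  (Se1: effort source, stroke at far end)
bond 0 stroke→J1  (J1: bond 4 brought flow, rest push out)
bond 1 stroke→J2  (through GY1, causality inverts; strokes same side of GY1)
bond 2 stroke→J3  (J2: last free bond brings flow in)
bond 3 stroke→I1  (common-e at J3 fixed by 2)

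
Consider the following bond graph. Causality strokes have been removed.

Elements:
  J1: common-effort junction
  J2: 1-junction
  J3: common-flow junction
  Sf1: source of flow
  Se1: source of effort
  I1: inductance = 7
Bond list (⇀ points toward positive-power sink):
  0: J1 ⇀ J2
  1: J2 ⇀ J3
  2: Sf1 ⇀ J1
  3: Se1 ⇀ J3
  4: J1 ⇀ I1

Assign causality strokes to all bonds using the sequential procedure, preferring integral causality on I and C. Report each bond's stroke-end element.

β2 |Sf1  (Sf1: flow source, stroke at near end)
β3 |J3  (Se1: effort source, stroke at far end)
β1 |J2  (J3 needs exactly one f-in)
β0 |J1  (only one flow-in slot at J2)
β4 |I1  (common-e at J1 fixed by 0)

b0 stroke at J1
b1 stroke at J2
b2 stroke at Sf1
b3 stroke at J3
b4 stroke at I1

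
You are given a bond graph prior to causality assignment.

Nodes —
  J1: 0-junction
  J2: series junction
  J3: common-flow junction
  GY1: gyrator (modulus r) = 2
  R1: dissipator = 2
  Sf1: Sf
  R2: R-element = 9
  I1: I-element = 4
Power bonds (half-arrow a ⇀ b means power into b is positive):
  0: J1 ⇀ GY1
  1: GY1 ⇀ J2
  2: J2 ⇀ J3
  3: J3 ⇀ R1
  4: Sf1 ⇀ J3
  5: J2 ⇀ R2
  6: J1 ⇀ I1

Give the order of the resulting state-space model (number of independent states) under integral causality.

b4 |Sf1  (Sf1 (Sf) sets flow on bond)
b2 |J3  (1-jn J3 has f-setter on 4)
b3 |J3  (J3 flow already set via bond 4)
b1 |J2  (J2 flow already set via bond 2)
b5 |J2  (common-f at J2 fixed by 2)
b0 |J1  (GY1 both-in/both-out from 1)
b6 |I1  (J1: bond 0 brought effort, rest push out)

1  (I1 all integral)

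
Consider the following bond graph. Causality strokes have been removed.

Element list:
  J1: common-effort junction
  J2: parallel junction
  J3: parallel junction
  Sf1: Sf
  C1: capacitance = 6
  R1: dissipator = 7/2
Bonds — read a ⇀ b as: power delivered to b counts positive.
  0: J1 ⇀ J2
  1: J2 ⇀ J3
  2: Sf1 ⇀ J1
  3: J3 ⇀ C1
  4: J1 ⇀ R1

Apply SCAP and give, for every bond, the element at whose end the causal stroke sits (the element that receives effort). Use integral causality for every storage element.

bond 2 →Sf1  (Sf1 fixes flow; stroke at Sf1)
bond 3 →J3  (C1 outputs effort q/C1)
bond 1 →J2  (0-jn J3 has e-setter on 3)
bond 0 →J1  (J2: bond 1 brought effort, rest push out)
bond 4 →R1  (J1 effort already set via bond 0)

β0 stroke at J1
β1 stroke at J2
β2 stroke at Sf1
β3 stroke at J3
β4 stroke at R1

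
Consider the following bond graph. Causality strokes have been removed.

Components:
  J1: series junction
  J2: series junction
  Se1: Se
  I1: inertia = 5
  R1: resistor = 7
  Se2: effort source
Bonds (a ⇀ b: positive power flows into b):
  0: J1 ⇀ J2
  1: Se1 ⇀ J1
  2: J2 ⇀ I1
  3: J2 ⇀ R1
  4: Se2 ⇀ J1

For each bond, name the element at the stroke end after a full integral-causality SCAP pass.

bond 1 stroke at J1  (Se1 (Se) sets effort on bond)
bond 4 stroke at J1  (Se2: effort source, stroke at far end)
bond 0 stroke at J2  (J1 needs exactly one f-in)
bond 2 stroke at I1  (I1 outputs flow p/I1)
bond 3 stroke at J2  (common-f at J2 fixed by 2)

bond 0 stroke→J2
bond 1 stroke→J1
bond 2 stroke→I1
bond 3 stroke→J2
bond 4 stroke→J1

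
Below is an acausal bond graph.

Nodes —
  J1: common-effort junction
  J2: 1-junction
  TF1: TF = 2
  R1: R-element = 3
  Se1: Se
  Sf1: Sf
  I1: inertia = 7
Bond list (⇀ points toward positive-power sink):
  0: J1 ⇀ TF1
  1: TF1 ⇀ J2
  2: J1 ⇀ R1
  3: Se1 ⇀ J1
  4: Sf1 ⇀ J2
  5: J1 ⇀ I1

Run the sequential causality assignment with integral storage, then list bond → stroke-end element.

bond 3 stroke at J1  (source Se1 imposes e)
bond 4 stroke at Sf1  (Sf1 fixes flow; stroke at Sf1)
bond 0 stroke at TF1  (J1: bond 3 brought effort, rest push out)
bond 2 stroke at R1  (common-e at J1 fixed by 3)
bond 5 stroke at I1  (J1: bond 3 brought effort, rest push out)
bond 1 stroke at J2  (J2: bond 4 brought flow, rest push out)

b0 |TF1
b1 |J2
b2 |R1
b3 |J1
b4 |Sf1
b5 |I1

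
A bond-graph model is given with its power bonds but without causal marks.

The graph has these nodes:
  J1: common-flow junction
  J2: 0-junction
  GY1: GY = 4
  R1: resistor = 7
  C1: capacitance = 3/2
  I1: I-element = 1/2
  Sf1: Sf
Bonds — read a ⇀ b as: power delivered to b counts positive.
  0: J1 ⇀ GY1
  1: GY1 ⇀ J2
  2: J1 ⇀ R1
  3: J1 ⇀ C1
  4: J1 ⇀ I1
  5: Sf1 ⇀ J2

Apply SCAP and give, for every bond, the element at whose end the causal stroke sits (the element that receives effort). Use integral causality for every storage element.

bond 5 stroke at Sf1  (Sf1 (Sf) sets flow on bond)
bond 1 stroke at J2  (J2: last free bond brings effort in)
bond 0 stroke at J1  (GY GY1: same side as bond 1)
bond 3 stroke at J1  (prefer integral on C1)
bond 4 stroke at I1  (prefer integral on I1)
bond 2 stroke at J1  (1-jn J1 has f-setter on 4)

β0 →J1
β1 →J2
β2 →J1
β3 →J1
β4 →I1
β5 →Sf1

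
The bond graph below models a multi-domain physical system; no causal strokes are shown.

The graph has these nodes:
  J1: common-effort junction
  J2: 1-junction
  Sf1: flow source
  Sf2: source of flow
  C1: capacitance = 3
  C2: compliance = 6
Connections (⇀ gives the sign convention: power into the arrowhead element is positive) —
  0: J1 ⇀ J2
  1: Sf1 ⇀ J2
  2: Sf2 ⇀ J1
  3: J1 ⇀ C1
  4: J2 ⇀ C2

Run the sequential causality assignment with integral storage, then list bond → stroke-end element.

β0 stroke at J2
β1 stroke at Sf1
β2 stroke at Sf2
β3 stroke at J1
β4 stroke at J2

#1 stroke→Sf1  (source Sf1 imposes f)
#2 stroke→Sf2  (Sf2 (Sf) sets flow on bond)
#0 stroke→J2  (J2: bond 1 brought flow, rest push out)
#4 stroke→J2  (1-jn J2 has f-setter on 1)
#3 stroke→J1  (closing 0-jn rule on J1)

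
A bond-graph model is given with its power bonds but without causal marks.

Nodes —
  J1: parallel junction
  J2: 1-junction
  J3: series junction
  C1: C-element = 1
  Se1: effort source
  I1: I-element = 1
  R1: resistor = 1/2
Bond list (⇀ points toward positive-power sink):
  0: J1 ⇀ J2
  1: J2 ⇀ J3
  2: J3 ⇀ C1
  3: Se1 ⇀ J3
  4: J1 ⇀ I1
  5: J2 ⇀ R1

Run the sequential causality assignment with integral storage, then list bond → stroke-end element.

#0 →J1
#1 →J2
#2 →J3
#3 →J3
#4 →I1
#5 →J2

β3 stroke→J3  (Se1: effort source, stroke at far end)
β2 stroke→J3  (C1 integral (e out))
β1 stroke→J2  (only one flow-in slot at J3)
β4 stroke→I1  (prefer integral on I1)
β0 stroke→J1  (only one effort-in slot at J1)
β5 stroke→J2  (J2 flow already set via bond 0)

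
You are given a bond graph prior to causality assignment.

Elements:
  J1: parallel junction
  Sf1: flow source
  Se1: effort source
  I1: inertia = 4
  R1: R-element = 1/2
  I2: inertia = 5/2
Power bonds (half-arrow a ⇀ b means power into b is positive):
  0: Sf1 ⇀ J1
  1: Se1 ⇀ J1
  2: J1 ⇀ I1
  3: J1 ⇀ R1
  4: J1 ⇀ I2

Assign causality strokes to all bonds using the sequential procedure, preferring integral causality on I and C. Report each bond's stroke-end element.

b0 stroke→Sf1  (source Sf1 imposes f)
b1 stroke→J1  (Se1 (Se) sets effort on bond)
b2 stroke→I1  (J1: bond 1 brought effort, rest push out)
b3 stroke→R1  (common-e at J1 fixed by 1)
b4 stroke→I2  (common-e at J1 fixed by 1)

β0 |Sf1
β1 |J1
β2 |I1
β3 |R1
β4 |I2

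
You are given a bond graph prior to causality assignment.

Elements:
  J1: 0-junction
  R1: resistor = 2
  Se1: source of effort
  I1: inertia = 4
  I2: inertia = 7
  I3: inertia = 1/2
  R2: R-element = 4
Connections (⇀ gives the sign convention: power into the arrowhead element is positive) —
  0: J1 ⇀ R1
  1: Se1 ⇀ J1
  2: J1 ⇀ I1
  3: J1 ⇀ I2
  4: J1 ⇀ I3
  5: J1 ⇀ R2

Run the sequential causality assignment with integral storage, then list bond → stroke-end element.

#0 |R1
#1 |J1
#2 |I1
#3 |I2
#4 |I3
#5 |R2

b1 →J1  (Se1 fixes effort; stroke away)
b0 →R1  (0-jn J1 has e-setter on 1)
b2 →I1  (0-jn J1 has e-setter on 1)
b3 →I2  (J1 effort already set via bond 1)
b4 →I3  (common-e at J1 fixed by 1)
b5 →R2  (J1: bond 1 brought effort, rest push out)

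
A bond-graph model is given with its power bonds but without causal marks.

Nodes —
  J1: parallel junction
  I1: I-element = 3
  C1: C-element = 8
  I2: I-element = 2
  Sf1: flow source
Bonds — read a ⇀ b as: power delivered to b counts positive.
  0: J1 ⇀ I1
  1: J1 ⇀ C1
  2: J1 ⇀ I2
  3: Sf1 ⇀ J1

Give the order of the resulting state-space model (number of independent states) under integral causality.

3  (C1, I1, I2 all integral)

bond 3 →Sf1  (source Sf1 imposes f)
bond 0 →I1  (I1 integral (f out))
bond 1 →J1  (prefer integral on C1)
bond 2 →I2  (common-e at J1 fixed by 1)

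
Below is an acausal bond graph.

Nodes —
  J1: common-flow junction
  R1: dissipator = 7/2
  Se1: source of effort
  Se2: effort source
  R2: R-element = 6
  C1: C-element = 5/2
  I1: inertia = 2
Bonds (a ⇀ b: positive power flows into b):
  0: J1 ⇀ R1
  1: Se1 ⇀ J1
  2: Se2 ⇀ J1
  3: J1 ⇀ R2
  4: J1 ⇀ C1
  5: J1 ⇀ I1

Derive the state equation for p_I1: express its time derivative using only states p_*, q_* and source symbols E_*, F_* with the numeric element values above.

dp_I1/dt = E_Se1 + E_Se2 - 19*p_I1/4 - 2*q_C1/5

#1 |J1  (Se1 (Se) sets effort on bond)
#2 |J1  (Se2 (Se) sets effort on bond)
#4 |J1  (C1: C, integral causality)
#5 |I1  (I1: I, integral causality)
#0 |J1  (J1 flow already set via bond 5)
#3 |J1  (J1: bond 5 brought flow, rest push out)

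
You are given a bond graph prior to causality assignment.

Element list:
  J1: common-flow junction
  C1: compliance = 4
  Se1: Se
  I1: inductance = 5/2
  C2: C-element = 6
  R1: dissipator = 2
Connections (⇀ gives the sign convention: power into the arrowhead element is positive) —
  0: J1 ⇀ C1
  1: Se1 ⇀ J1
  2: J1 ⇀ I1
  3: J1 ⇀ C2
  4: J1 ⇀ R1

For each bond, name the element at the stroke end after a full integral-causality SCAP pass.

bond 1 →J1  (Se1: effort source, stroke at far end)
bond 0 →J1  (C1 outputs effort q/C1)
bond 2 →I1  (I1 outputs flow p/I1)
bond 3 →J1  (common-f at J1 fixed by 2)
bond 4 →J1  (1-jn J1 has f-setter on 2)

#0 stroke→J1
#1 stroke→J1
#2 stroke→I1
#3 stroke→J1
#4 stroke→J1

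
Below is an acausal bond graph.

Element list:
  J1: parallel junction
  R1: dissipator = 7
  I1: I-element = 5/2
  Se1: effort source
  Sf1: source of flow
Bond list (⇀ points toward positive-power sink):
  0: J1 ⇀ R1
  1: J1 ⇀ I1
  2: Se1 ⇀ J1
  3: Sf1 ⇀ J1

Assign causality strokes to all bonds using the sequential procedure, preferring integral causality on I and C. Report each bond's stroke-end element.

bond 2 →J1  (source Se1 imposes e)
bond 3 →Sf1  (Sf1 fixes flow; stroke at Sf1)
bond 0 →R1  (0-jn J1 has e-setter on 2)
bond 1 →I1  (J1: bond 2 brought effort, rest push out)

bond 0 |R1
bond 1 |I1
bond 2 |J1
bond 3 |Sf1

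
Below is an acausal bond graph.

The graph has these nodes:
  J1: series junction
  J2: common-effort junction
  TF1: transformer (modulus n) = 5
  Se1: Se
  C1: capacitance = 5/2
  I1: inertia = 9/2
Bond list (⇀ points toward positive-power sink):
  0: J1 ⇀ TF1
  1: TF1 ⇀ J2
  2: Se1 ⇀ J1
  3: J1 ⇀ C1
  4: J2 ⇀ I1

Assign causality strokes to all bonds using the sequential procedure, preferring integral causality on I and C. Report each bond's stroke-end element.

#0 stroke at TF1
#1 stroke at J2
#2 stroke at J1
#3 stroke at J1
#4 stroke at I1

#2 stroke→J1  (Se1 (Se) sets effort on bond)
#3 stroke→J1  (C1 outputs effort q/C1)
#0 stroke→TF1  (J1: last free bond brings flow in)
#1 stroke→J2  (TF1 one-in-one-out from 0)
#4 stroke→I1  (0-jn J2 has e-setter on 1)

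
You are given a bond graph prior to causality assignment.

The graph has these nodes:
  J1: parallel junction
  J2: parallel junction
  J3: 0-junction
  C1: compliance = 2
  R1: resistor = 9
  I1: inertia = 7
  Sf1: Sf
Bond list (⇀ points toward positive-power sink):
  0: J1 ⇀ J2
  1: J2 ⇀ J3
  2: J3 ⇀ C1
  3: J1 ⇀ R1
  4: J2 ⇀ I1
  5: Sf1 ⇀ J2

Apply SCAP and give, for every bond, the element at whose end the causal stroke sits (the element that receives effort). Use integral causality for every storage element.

b5 stroke→Sf1  (source Sf1 imposes f)
b2 stroke→J3  (C1: C, integral causality)
b1 stroke→J2  (0-jn J3 has e-setter on 2)
b0 stroke→J1  (0-jn J2 has e-setter on 1)
b4 stroke→I1  (J2: bond 1 brought effort, rest push out)
b3 stroke→R1  (common-e at J1 fixed by 0)

b0 stroke at J1
b1 stroke at J2
b2 stroke at J3
b3 stroke at R1
b4 stroke at I1
b5 stroke at Sf1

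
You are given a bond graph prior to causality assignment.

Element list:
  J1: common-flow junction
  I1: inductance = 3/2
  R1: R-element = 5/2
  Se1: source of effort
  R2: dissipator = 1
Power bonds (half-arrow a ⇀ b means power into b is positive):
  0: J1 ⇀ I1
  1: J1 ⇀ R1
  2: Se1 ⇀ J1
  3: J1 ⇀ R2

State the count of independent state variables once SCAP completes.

1  (I1 all integral)

#2 |J1  (Se1 (Se) sets effort on bond)
#0 |I1  (I1 integral (f out))
#1 |J1  (J1: bond 0 brought flow, rest push out)
#3 |J1  (J1: bond 0 brought flow, rest push out)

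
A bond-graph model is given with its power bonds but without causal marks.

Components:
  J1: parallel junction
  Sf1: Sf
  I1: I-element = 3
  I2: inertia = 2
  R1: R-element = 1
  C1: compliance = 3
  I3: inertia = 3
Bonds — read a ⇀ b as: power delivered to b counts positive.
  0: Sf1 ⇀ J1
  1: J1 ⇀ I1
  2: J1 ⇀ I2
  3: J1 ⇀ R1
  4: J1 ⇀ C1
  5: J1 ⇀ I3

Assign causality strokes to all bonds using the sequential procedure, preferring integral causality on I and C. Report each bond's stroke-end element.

bond 0 stroke→Sf1  (Sf1 (Sf) sets flow on bond)
bond 1 stroke→I1  (I1 integral (f out))
bond 2 stroke→I2  (I2 outputs flow p/I2)
bond 4 stroke→J1  (C1: C, integral causality)
bond 3 stroke→R1  (0-jn J1 has e-setter on 4)
bond 5 stroke→I3  (J1: bond 4 brought effort, rest push out)

β0 →Sf1
β1 →I1
β2 →I2
β3 →R1
β4 →J1
β5 →I3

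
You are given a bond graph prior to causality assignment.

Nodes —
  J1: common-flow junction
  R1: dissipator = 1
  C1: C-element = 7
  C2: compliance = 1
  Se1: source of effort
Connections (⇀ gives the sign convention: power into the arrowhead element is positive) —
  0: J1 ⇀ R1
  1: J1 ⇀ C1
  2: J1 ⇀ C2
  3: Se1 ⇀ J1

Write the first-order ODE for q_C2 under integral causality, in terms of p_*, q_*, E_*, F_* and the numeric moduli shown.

dq_C2/dt = E_Se1 - q_C1/7 - q_C2

bond 3 |J1  (source Se1 imposes e)
bond 1 |J1  (C1 outputs effort q/C1)
bond 2 |J1  (C2 integral (e out))
bond 0 |R1  (only one flow-in slot at J1)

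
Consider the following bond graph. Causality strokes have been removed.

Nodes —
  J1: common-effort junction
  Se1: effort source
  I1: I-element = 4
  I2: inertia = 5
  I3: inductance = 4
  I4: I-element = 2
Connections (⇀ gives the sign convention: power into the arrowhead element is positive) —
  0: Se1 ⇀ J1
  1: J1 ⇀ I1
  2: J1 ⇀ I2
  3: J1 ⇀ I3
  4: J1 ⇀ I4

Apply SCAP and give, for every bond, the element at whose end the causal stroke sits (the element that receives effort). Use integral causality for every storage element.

bond 0 stroke at J1
bond 1 stroke at I1
bond 2 stroke at I2
bond 3 stroke at I3
bond 4 stroke at I4

b0 |J1  (Se1: effort source, stroke at far end)
b1 |I1  (common-e at J1 fixed by 0)
b2 |I2  (0-jn J1 has e-setter on 0)
b3 |I3  (0-jn J1 has e-setter on 0)
b4 |I4  (J1: bond 0 brought effort, rest push out)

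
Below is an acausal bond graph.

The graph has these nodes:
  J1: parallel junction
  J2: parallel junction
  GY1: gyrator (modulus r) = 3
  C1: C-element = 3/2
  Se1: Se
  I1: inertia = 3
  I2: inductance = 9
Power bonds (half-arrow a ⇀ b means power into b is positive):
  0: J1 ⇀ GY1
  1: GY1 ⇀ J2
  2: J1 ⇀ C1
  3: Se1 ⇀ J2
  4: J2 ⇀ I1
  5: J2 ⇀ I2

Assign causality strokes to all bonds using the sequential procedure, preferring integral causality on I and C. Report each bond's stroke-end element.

β0 stroke→GY1
β1 stroke→GY1
β2 stroke→J1
β3 stroke→J2
β4 stroke→I1
β5 stroke→I2

bond 3 stroke at J2  (Se1 fixes effort; stroke away)
bond 1 stroke at GY1  (J2 effort already set via bond 3)
bond 4 stroke at I1  (J2 effort already set via bond 3)
bond 5 stroke at I2  (J2: bond 3 brought effort, rest push out)
bond 0 stroke at GY1  (GY GY1: same side as bond 1)
bond 2 stroke at J1  (only one effort-in slot at J1)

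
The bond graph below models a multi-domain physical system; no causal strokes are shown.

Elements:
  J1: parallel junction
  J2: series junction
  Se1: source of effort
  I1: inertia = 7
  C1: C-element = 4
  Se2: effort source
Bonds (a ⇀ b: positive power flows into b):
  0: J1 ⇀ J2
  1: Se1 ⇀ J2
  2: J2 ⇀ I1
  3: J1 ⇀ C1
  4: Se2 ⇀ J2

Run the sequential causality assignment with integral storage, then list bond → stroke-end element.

#0 →J2
#1 →J2
#2 →I1
#3 →J1
#4 →J2

#1 |J2  (Se1 (Se) sets effort on bond)
#4 |J2  (Se2 (Se) sets effort on bond)
#2 |I1  (I1 outputs flow p/I1)
#0 |J2  (common-f at J2 fixed by 2)
#3 |J1  (J1 needs exactly one e-in)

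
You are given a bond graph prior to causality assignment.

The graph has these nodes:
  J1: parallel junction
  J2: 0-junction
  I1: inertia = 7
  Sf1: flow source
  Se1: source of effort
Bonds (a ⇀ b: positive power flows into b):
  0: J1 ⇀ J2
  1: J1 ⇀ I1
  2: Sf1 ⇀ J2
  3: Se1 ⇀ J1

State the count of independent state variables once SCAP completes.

β2 |Sf1  (source Sf1 imposes f)
β3 |J1  (Se1 fixes effort; stroke away)
β0 |J2  (J1 effort already set via bond 3)
β1 |I1  (J1 effort already set via bond 3)

1  (I1 all integral)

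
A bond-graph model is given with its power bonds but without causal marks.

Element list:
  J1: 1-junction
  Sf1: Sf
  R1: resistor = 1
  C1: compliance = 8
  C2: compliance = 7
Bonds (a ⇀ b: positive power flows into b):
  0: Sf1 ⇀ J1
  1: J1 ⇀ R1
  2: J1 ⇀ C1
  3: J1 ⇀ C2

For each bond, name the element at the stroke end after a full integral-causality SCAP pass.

β0 →Sf1  (Sf1 fixes flow; stroke at Sf1)
β1 →J1  (common-f at J1 fixed by 0)
β2 →J1  (J1 flow already set via bond 0)
β3 →J1  (J1 flow already set via bond 0)

β0 stroke→Sf1
β1 stroke→J1
β2 stroke→J1
β3 stroke→J1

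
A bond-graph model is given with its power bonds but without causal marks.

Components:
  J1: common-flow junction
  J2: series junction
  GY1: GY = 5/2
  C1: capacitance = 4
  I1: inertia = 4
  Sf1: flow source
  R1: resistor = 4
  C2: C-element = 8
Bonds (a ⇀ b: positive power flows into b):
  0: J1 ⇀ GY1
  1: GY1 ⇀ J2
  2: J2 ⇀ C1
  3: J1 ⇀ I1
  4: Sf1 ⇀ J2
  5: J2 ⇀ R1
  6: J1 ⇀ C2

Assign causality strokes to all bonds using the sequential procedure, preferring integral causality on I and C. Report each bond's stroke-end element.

b0 stroke at J1
b1 stroke at J2
b2 stroke at J2
b3 stroke at I1
b4 stroke at Sf1
b5 stroke at J2
b6 stroke at J1

b4 |Sf1  (Sf1 (Sf) sets flow on bond)
b1 |J2  (J2: bond 4 brought flow, rest push out)
b2 |J2  (1-jn J2 has f-setter on 4)
b5 |J2  (J2: bond 4 brought flow, rest push out)
b0 |J1  (through GY1, causality inverts; strokes same side of GY1)
b3 |I1  (I1 outputs flow p/I1)
b6 |J1  (common-f at J1 fixed by 3)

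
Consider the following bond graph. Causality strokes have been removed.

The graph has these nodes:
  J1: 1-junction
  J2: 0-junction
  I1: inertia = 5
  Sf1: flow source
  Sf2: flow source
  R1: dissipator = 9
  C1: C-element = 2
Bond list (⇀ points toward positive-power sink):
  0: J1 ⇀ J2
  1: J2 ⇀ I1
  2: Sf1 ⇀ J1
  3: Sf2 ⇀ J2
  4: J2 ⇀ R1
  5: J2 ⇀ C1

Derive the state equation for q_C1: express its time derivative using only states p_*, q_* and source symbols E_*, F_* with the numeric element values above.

bond 2 stroke→Sf1  (Sf1 (Sf) sets flow on bond)
bond 3 stroke→Sf2  (source Sf2 imposes f)
bond 0 stroke→J1  (common-f at J1 fixed by 2)
bond 1 stroke→I1  (I1 integral (f out))
bond 5 stroke→J2  (C1 outputs effort q/C1)
bond 4 stroke→R1  (common-e at J2 fixed by 5)

dq_C1/dt = F_Sf1 + F_Sf2 - p_I1/5 - q_C1/18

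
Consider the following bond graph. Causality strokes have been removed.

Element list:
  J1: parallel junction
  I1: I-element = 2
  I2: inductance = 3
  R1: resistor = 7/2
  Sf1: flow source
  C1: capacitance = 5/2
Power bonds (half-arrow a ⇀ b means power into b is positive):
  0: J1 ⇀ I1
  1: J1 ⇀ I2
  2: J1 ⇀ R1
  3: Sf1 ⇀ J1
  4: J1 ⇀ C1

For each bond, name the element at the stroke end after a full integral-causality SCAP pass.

β3 stroke→Sf1  (source Sf1 imposes f)
β0 stroke→I1  (prefer integral on I1)
β1 stroke→I2  (prefer integral on I2)
β4 stroke→J1  (C1 outputs effort q/C1)
β2 stroke→R1  (J1 effort already set via bond 4)

b0 |I1
b1 |I2
b2 |R1
b3 |Sf1
b4 |J1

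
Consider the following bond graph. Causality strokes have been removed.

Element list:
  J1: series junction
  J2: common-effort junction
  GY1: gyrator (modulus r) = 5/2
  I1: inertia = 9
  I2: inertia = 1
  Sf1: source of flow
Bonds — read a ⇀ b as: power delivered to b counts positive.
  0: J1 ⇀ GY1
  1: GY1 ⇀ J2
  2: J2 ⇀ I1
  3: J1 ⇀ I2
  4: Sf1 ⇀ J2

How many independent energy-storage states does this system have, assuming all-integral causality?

2  (I1, I2 all integral)

β4 →Sf1  (Sf1 fixes flow; stroke at Sf1)
β2 →I1  (I1: I, integral causality)
β1 →J2  (closing 0-jn rule on J2)
β0 →J1  (GY GY1: same side as bond 1)
β3 →I2  (J1: last free bond brings flow in)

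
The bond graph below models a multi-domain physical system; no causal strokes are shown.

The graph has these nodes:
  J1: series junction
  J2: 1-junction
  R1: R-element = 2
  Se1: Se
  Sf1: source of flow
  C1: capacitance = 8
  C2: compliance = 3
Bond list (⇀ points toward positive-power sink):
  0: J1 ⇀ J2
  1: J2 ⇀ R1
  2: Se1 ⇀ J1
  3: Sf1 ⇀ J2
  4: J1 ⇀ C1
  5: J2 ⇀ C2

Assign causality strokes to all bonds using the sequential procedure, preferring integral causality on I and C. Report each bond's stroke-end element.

β0 stroke at J2
β1 stroke at J2
β2 stroke at J1
β3 stroke at Sf1
β4 stroke at J1
β5 stroke at J2

β2 stroke at J1  (Se1 (Se) sets effort on bond)
β3 stroke at Sf1  (Sf1: flow source, stroke at near end)
β0 stroke at J2  (J2 flow already set via bond 3)
β1 stroke at J2  (common-f at J2 fixed by 3)
β5 stroke at J2  (J2 flow already set via bond 3)
β4 stroke at J1  (J1: bond 0 brought flow, rest push out)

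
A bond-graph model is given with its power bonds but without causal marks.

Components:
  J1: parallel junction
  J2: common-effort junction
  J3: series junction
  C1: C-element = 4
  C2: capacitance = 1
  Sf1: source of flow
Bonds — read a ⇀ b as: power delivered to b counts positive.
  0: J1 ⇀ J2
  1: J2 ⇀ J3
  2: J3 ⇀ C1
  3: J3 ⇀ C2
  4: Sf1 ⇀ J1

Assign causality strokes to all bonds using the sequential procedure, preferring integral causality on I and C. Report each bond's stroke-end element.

bond 0 →J1
bond 1 →J2
bond 2 →J3
bond 3 →J3
bond 4 →Sf1

β4 stroke→Sf1  (Sf1 (Sf) sets flow on bond)
β0 stroke→J1  (closing 0-jn rule on J1)
β1 stroke→J2  (closing 0-jn rule on J2)
β2 stroke→J3  (1-jn J3 has f-setter on 1)
β3 stroke→J3  (common-f at J3 fixed by 1)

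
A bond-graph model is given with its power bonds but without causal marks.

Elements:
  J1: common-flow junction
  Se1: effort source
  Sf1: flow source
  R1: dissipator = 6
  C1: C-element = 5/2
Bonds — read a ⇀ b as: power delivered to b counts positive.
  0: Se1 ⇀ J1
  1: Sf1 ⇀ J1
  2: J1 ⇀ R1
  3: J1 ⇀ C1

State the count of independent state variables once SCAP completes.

#0 stroke→J1  (source Se1 imposes e)
#1 stroke→Sf1  (Sf1 (Sf) sets flow on bond)
#2 stroke→J1  (J1 flow already set via bond 1)
#3 stroke→J1  (1-jn J1 has f-setter on 1)

1  (C1 all integral)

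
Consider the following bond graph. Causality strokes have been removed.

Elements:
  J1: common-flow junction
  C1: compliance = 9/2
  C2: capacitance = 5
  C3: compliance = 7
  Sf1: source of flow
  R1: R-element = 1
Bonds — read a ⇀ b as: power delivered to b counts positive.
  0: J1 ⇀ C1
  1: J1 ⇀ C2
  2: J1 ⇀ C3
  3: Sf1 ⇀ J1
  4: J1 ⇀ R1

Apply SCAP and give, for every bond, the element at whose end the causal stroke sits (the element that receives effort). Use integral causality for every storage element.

#3 |Sf1  (Sf1 fixes flow; stroke at Sf1)
#0 |J1  (J1 flow already set via bond 3)
#1 |J1  (J1: bond 3 brought flow, rest push out)
#2 |J1  (1-jn J1 has f-setter on 3)
#4 |J1  (J1: bond 3 brought flow, rest push out)

β0 stroke→J1
β1 stroke→J1
β2 stroke→J1
β3 stroke→Sf1
β4 stroke→J1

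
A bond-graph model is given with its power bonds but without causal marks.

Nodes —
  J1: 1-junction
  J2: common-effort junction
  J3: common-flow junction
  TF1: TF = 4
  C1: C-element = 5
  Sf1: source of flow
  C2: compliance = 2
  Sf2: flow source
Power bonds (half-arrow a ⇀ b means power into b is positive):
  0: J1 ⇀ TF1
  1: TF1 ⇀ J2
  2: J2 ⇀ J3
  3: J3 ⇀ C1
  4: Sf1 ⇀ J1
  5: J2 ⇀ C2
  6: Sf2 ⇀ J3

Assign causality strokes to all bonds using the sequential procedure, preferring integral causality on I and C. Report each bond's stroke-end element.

bond 4 stroke→Sf1  (Sf1: flow source, stroke at near end)
bond 6 stroke→Sf2  (source Sf2 imposes f)
bond 0 stroke→J1  (J1 flow already set via bond 4)
bond 2 stroke→J3  (1-jn J3 has f-setter on 6)
bond 3 stroke→J3  (1-jn J3 has f-setter on 6)
bond 1 stroke→TF1  (TF1: transformer flips bond 0)
bond 5 stroke→J2  (closing 0-jn rule on J2)

β0 stroke at J1
β1 stroke at TF1
β2 stroke at J3
β3 stroke at J3
β4 stroke at Sf1
β5 stroke at J2
β6 stroke at Sf2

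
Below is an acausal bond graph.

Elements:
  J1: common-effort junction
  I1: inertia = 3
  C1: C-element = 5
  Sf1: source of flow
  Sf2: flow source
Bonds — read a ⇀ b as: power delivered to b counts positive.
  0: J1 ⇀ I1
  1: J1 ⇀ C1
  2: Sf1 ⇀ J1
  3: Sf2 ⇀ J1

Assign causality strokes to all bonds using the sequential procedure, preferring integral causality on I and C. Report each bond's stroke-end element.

β2 |Sf1  (source Sf1 imposes f)
β3 |Sf2  (source Sf2 imposes f)
β0 |I1  (I1 integral (f out))
β1 |J1  (only one effort-in slot at J1)

bond 0 stroke→I1
bond 1 stroke→J1
bond 2 stroke→Sf1
bond 3 stroke→Sf2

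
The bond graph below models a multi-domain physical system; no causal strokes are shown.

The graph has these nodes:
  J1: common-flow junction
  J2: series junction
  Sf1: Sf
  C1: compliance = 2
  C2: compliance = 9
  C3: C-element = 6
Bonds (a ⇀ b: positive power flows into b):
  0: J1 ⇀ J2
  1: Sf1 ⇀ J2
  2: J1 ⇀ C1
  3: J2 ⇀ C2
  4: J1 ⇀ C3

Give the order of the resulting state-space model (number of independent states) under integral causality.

3  (C1, C2, C3 all integral)

#1 stroke at Sf1  (Sf1: flow source, stroke at near end)
#0 stroke at J2  (1-jn J2 has f-setter on 1)
#3 stroke at J2  (J2 flow already set via bond 1)
#2 stroke at J1  (common-f at J1 fixed by 0)
#4 stroke at J1  (1-jn J1 has f-setter on 0)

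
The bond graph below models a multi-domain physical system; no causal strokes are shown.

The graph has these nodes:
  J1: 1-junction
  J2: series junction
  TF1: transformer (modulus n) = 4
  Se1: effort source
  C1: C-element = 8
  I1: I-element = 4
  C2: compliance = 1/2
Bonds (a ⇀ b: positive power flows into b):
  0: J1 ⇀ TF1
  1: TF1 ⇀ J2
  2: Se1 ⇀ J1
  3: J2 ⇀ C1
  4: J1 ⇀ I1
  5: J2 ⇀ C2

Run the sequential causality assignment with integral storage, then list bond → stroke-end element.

β0 stroke at J1
β1 stroke at TF1
β2 stroke at J1
β3 stroke at J2
β4 stroke at I1
β5 stroke at J2

β2 |J1  (Se1 fixes effort; stroke away)
β3 |J2  (C1: C, integral causality)
β4 |I1  (I1 outputs flow p/I1)
β0 |J1  (1-jn J1 has f-setter on 4)
β1 |TF1  (TF TF1: opposite of bond 0)
β5 |J2  (1-jn J2 has f-setter on 1)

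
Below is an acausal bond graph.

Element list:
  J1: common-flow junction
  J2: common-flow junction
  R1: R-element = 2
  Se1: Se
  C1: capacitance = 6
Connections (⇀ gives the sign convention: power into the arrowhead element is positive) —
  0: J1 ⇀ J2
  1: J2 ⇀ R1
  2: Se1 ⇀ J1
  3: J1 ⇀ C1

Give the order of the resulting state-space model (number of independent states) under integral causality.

1  (C1 all integral)

b2 stroke at J1  (Se1: effort source, stroke at far end)
b3 stroke at J1  (C1 integral (e out))
b0 stroke at J2  (only one flow-in slot at J1)
b1 stroke at R1  (closing 1-jn rule on J2)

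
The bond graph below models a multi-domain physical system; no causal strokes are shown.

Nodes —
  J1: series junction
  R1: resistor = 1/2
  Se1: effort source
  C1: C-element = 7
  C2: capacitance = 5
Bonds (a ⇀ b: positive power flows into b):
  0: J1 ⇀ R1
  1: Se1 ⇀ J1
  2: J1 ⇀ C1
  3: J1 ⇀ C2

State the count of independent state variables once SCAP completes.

β1 →J1  (source Se1 imposes e)
β2 →J1  (C1: C, integral causality)
β3 →J1  (C2: C, integral causality)
β0 →R1  (closing 1-jn rule on J1)

2  (C1, C2 all integral)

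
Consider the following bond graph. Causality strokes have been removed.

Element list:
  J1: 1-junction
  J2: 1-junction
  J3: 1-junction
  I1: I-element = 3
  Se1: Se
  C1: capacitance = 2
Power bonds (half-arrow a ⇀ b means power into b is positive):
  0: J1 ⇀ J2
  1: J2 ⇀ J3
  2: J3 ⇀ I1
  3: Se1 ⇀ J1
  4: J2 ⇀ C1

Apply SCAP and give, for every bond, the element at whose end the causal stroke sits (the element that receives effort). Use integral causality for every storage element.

b3 stroke→J1  (Se1 fixes effort; stroke away)
b0 stroke→J2  (J1 needs exactly one f-in)
b2 stroke→I1  (I1 outputs flow p/I1)
b1 stroke→J3  (1-jn J3 has f-setter on 2)
b4 stroke→J2  (J2 flow already set via bond 1)

#0 →J2
#1 →J3
#2 →I1
#3 →J1
#4 →J2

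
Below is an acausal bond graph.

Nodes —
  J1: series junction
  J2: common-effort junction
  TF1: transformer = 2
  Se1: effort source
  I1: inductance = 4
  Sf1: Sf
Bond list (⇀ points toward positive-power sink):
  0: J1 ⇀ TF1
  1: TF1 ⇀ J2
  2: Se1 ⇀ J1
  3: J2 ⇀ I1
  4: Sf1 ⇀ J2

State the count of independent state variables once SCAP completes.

β2 stroke at J1  (Se1: effort source, stroke at far end)
β4 stroke at Sf1  (Sf1: flow source, stroke at near end)
β0 stroke at TF1  (J1: last free bond brings flow in)
β1 stroke at J2  (through TF1, causality passes straight; one stroke at TF1)
β3 stroke at I1  (0-jn J2 has e-setter on 1)

1  (I1 all integral)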